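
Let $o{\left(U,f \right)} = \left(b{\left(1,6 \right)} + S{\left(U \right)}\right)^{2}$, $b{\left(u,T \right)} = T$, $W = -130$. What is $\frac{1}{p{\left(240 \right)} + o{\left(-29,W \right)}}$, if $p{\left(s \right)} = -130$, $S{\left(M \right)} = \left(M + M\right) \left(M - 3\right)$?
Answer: $\frac{1}{3466914} \approx 2.8844 \cdot 10^{-7}$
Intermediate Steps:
$S{\left(M \right)} = 2 M \left(-3 + M\right)$
$o{\left(U,f \right)} = \left(6 + 2 U \left(-3 + U\right)\right)^{2}$
$\frac{1}{p{\left(240 \right)} + o{\left(-29,W \right)}} = \frac{1}{-130 + 4 \left(3 - 29 \left(-3 - 29\right)\right)^{2}} = \frac{1}{-130 + 4 \left(3 - -928\right)^{2}} = \frac{1}{-130 + 4 \left(3 + 928\right)^{2}} = \frac{1}{-130 + 4 \cdot 931^{2}} = \frac{1}{-130 + 4 \cdot 866761} = \frac{1}{-130 + 3467044} = \frac{1}{3466914}$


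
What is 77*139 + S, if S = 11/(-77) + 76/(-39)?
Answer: 2921348/273 ≈ 10701.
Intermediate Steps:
S = -571/273 (S = 11*(-1/77) + 76*(-1/39) = -⅐ - 76/39 = -571/273 ≈ -2.0916)
77*139 + S = 77*139 - 571/273 = 10703 - 571/273 = 2921348/273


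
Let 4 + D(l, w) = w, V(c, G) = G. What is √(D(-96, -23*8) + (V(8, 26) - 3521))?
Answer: I*√3683 ≈ 60.688*I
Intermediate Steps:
D(l, w) = -4 + w
√(D(-96, -23*8) + (V(8, 26) - 3521)) = √((-4 - 23*8) + (26 - 3521)) = √((-4 - 184) - 3495) = √(-188 - 3495) = √(-3683) = I*√3683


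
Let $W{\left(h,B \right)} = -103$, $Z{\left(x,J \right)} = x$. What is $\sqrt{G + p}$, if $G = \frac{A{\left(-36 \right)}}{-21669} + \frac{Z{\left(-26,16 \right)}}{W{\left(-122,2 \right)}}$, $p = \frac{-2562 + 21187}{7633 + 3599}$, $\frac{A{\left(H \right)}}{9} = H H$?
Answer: $\frac{\sqrt{665469209774498766}}{696354984} \approx 1.1715$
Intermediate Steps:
$A{\left(H \right)} = 9 H^{2}$ ($A{\left(H \right)} = 9 H H = 9 H^{2}$)
$p = \frac{18625}{11232} \approx 1.6582$
$G = - \frac{212666}{743969}$ ($G = \frac{9 \left(-36\right)^{2}}{-21669} - \frac{26}{-103} = 9 \cdot 1296 \left(- \frac{1}{21669}\right) - - \frac{26}{103} = 11664 \left(- \frac{1}{21669}\right) + \frac{26}{103} = - \frac{3888}{7223} + \frac{26}{103} = - \frac{212666}{743969} \approx -0.28585$)
$\sqrt{G + p} = \sqrt{- \frac{212666}{743969} + \frac{18625}{11232}} = \sqrt{\frac{11467758113}{8356259808}} = \frac{\sqrt{665469209774498766}}{696354984}$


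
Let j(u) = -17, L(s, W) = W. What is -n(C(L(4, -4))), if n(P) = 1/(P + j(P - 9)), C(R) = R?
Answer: 1/21 ≈ 0.047619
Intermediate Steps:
n(P) = 1/(-17 + P) (n(P) = 1/(P - 17) = 1/(-17 + P))
-n(C(L(4, -4))) = -1/(-17 - 4) = -1/(-21) = -1*(-1/21) = 1/21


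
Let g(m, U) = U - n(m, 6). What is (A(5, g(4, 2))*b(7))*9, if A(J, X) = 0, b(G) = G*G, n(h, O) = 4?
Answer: 0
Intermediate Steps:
b(G) = G²
g(m, U) = -4 + U (g(m, U) = U - 1*4 = U - 4 = -4 + U)
(A(5, g(4, 2))*b(7))*9 = (0*7²)*9 = (0*49)*9 = 0*9 = 0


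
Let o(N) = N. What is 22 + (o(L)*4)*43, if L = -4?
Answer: -666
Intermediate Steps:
22 + (o(L)*4)*43 = 22 - 4*4*43 = 22 - 16*43 = 22 - 688 = -666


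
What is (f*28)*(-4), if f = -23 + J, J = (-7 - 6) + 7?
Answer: 3248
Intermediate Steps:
J = -6 (J = -13 + 7 = -6)
f = -29 (f = -23 - 6 = -29)
(f*28)*(-4) = -29*28*(-4) = -812*(-4) = 3248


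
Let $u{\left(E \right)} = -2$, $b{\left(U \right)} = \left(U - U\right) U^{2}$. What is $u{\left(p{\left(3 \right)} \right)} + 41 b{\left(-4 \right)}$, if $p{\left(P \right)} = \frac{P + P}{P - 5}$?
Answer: $-2$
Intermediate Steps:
$p{\left(P \right)} = \frac{2 P}{-5 + P}$
$b{\left(U \right)} = 0$ ($b{\left(U \right)} = 0 U^{2} = 0$)
$u{\left(p{\left(3 \right)} \right)} + 41 b{\left(-4 \right)} = -2 + 41 \cdot 0 = -2 + 0 = -2$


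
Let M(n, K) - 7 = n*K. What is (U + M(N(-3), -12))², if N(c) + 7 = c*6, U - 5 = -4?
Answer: 94864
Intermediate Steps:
U = 1 (U = 5 - 4 = 1)
N(c) = -7 + 6*c (N(c) = -7 + c*6 = -7 + 6*c)
M(n, K) = 7 + K*n (M(n, K) = 7 + n*K = 7 + K*n)
(U + M(N(-3), -12))² = (1 + (7 - 12*(-7 + 6*(-3))))² = (1 + (7 - 12*(-7 - 18)))² = (1 + (7 - 12*(-25)))² = (1 + (7 + 300))² = (1 + 307)² = 308² = 94864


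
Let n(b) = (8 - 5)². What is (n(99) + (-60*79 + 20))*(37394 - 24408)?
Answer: -61177046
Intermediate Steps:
n(b) = 9 (n(b) = 3² = 9)
(n(99) + (-60*79 + 20))*(37394 - 24408) = (9 + (-60*79 + 20))*(37394 - 24408) = (9 + (-4740 + 20))*12986 = (9 - 4720)*12986 = -4711*12986 = -61177046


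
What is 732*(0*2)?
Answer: 0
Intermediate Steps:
732*(0*2) = 732*0 = 0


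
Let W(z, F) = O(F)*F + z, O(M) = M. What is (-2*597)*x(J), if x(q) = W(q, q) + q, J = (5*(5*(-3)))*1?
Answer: -6537150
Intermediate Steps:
W(z, F) = z + F² (W(z, F) = F*F + z = F² + z = z + F²)
J = -75 (J = (5*(-15))*1 = -75*1 = -75)
x(q) = q² + 2*q (x(q) = (q + q²) + q = q² + 2*q)
(-2*597)*x(J) = (-2*597)*(-75*(2 - 75)) = -(-89550)*(-73) = -1194*5475 = -6537150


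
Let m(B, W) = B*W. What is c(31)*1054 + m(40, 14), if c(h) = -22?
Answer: -22628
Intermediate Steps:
c(31)*1054 + m(40, 14) = -22*1054 + 40*14 = -23188 + 560 = -22628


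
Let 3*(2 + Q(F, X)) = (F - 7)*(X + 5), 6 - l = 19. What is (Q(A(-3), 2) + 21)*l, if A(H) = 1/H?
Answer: -221/9 ≈ -24.556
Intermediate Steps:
l = -13 (l = 6 - 1*19 = 6 - 19 = -13)
Q(F, X) = -2 + (-7 + F)*(5 + X)/3 (Q(F, X) = -2 + ((F - 7)*(X + 5))/3 = -2 + ((-7 + F)*(5 + X))/3 = -2 + (-7 + F)*(5 + X)/3)
(Q(A(-3), 2) + 21)*l = ((-41/3 - 7/3*2 + (5/3)/(-3) + (⅓)*2/(-3)) + 21)*(-13) = ((-41/3 - 14/3 + (5/3)*(-⅓) + (⅓)*(-⅓)*2) + 21)*(-13) = ((-41/3 - 14/3 - 5/9 - 2/9) + 21)*(-13) = (-172/9 + 21)*(-13) = (17/9)*(-13) = -221/9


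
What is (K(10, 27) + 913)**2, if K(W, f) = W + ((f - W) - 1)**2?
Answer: 1390041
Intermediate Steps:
K(W, f) = W + (-1 + f - W)**2
(K(10, 27) + 913)**2 = ((10 + (1 + 10 - 1*27)**2) + 913)**2 = ((10 + (1 + 10 - 27)**2) + 913)**2 = ((10 + (-16)**2) + 913)**2 = ((10 + 256) + 913)**2 = (266 + 913)**2 = 1179**2 = 1390041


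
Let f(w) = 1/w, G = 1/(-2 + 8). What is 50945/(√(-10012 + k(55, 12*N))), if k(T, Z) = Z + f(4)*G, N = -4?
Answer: -101890*I*√1448634/241439 ≈ -507.93*I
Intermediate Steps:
G = ⅙ (G = 1/6 = ⅙ ≈ 0.16667)
k(T, Z) = 1/24 + Z (k(T, Z) = Z + (⅙)/4 = Z + (¼)*(⅙) = Z + 1/24 = 1/24 + Z)
50945/(√(-10012 + k(55, 12*N))) = 50945/(√(-10012 + (1/24 + 12*(-4)))) = 50945/(√(-10012 + (1/24 - 48))) = 50945/(√(-10012 - 1151/24)) = 50945/(√(-241439/24)) = 50945/((I*√1448634/12)) = 50945*(-2*I*√1448634/241439) = -101890*I*√1448634/241439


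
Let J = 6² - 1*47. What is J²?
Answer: 121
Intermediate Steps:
J = -11 (J = 36 - 47 = -11)
J² = (-11)² = 121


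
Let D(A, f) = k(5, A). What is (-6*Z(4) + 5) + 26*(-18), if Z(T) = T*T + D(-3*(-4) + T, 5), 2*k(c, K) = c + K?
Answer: -622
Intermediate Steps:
k(c, K) = K/2 + c/2 (k(c, K) = (c + K)/2 = (K + c)/2 = K/2 + c/2)
D(A, f) = 5/2 + A/2 (D(A, f) = A/2 + (½)*5 = A/2 + 5/2 = 5/2 + A/2)
Z(T) = 17/2 + T² + T/2 (Z(T) = T*T + (5/2 + (-3*(-4) + T)/2) = T² + (5/2 + (12 + T)/2) = T² + (5/2 + (6 + T/2)) = T² + (17/2 + T/2) = 17/2 + T² + T/2)
(-6*Z(4) + 5) + 26*(-18) = (-6*(17/2 + 4² + (½)*4) + 5) + 26*(-18) = (-6*(17/2 + 16 + 2) + 5) - 468 = (-6*53/2 + 5) - 468 = (-159 + 5) - 468 = -154 - 468 = -622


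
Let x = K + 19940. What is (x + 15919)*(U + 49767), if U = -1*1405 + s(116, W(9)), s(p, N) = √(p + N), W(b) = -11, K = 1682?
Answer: 1815557842 + 37541*√105 ≈ 1.8159e+9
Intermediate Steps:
s(p, N) = √(N + p)
U = -1405 + √105 (U = -1*1405 + √(-11 + 116) = -1405 + √105 ≈ -1394.8)
x = 21622 (x = 1682 + 19940 = 21622)
(x + 15919)*(U + 49767) = (21622 + 15919)*((-1405 + √105) + 49767) = 37541*(48362 + √105) = 1815557842 + 37541*√105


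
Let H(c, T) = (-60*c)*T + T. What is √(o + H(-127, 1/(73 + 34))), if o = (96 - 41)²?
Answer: 4*√2215542/107 ≈ 55.644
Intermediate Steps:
o = 3025 (o = 55² = 3025)
H(c, T) = T - 60*T*c (H(c, T) = -60*T*c + T = T - 60*T*c)
√(o + H(-127, 1/(73 + 34))) = √(3025 + (1 - 60*(-127))/(73 + 34)) = √(3025 + (1 + 7620)/107) = √(3025 + (1/107)*7621) = √(3025 + 7621/107) = √(331296/107) = 4*√2215542/107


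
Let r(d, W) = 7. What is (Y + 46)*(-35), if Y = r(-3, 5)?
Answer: -1855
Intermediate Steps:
Y = 7
(Y + 46)*(-35) = (7 + 46)*(-35) = 53*(-35) = -1855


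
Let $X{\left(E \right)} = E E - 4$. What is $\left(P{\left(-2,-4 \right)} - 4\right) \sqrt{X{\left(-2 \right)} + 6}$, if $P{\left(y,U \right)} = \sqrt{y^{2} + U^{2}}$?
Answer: $2 \sqrt{6} \left(-2 + \sqrt{5}\right) \approx 1.1565$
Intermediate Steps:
$X{\left(E \right)} = -4 + E^{2}$ ($X{\left(E \right)} = E^{2} - 4 = -4 + E^{2}$)
$P{\left(y,U \right)} = \sqrt{U^{2} + y^{2}}$
$\left(P{\left(-2,-4 \right)} - 4\right) \sqrt{X{\left(-2 \right)} + 6} = \left(\sqrt{\left(-4\right)^{2} + \left(-2\right)^{2}} - 4\right) \sqrt{\left(-4 + \left(-2\right)^{2}\right) + 6} = \left(\sqrt{16 + 4} - 4\right) \sqrt{\left(-4 + 4\right) + 6} = \left(\sqrt{20} - 4\right) \sqrt{0 + 6} = \left(2 \sqrt{5} - 4\right) \sqrt{6} = \left(-4 + 2 \sqrt{5}\right) \sqrt{6} = \sqrt{6} \left(-4 + 2 \sqrt{5}\right)$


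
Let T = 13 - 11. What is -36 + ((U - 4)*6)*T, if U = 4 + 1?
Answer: -24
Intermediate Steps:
U = 5
T = 2
-36 + ((U - 4)*6)*T = -36 + ((5 - 4)*6)*2 = -36 + (1*6)*2 = -36 + 6*2 = -36 + 12 = -24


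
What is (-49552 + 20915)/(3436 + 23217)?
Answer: -28637/26653 ≈ -1.0744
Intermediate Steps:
(-49552 + 20915)/(3436 + 23217) = -28637/26653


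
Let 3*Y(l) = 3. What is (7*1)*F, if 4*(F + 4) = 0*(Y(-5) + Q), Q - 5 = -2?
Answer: -28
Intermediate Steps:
Q = 3 (Q = 5 - 2 = 3)
Y(l) = 1 (Y(l) = (1/3)*3 = 1)
F = -4 (F = -4 + (0*(1 + 3))/4 = -4 + (0*4)/4 = -4 + (1/4)*0 = -4 + 0 = -4)
(7*1)*F = (7*1)*(-4) = 7*(-4) = -28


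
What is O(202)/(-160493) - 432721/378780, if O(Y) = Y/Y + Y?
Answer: -69525583793/60791538540 ≈ -1.1437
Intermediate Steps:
O(Y) = 1 + Y
O(202)/(-160493) - 432721/378780 = (1 + 202)/(-160493) - 432721/378780 = 203*(-1/160493) - 432721*1/378780 = -203/160493 - 432721/378780 = -69525583793/60791538540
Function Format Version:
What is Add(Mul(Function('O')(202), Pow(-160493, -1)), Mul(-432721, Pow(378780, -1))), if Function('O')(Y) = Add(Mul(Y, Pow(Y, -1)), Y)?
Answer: Rational(-69525583793, 60791538540) ≈ -1.1437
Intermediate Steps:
Function('O')(Y) = Add(1, Y)
Add(Mul(Function('O')(202), Pow(-160493, -1)), Mul(-432721, Pow(378780, -1))) = Add(Mul(Add(1, 202), Pow(-160493, -1)), Mul(-432721, Pow(378780, -1))) = Add(Mul(203, Rational(-1, 160493)), Mul(-432721, Rational(1, 378780))) = Add(Rational(-203, 160493), Rational(-432721, 378780)) = Rational(-69525583793, 60791538540)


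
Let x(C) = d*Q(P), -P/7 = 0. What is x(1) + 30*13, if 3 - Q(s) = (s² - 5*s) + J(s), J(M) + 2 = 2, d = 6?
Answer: 408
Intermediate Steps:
J(M) = 0 (J(M) = -2 + 2 = 0)
P = 0 (P = -7*0 = 0)
Q(s) = 3 - s² + 5*s (Q(s) = 3 - ((s² - 5*s) + 0) = 3 - (s² - 5*s) = 3 + (-s² + 5*s) = 3 - s² + 5*s)
x(C) = 18 (x(C) = 6*(3 - 1*0² + 5*0) = 6*(3 - 1*0 + 0) = 6*(3 + 0 + 0) = 6*3 = 18)
x(1) + 30*13 = 18 + 30*13 = 18 + 390 = 408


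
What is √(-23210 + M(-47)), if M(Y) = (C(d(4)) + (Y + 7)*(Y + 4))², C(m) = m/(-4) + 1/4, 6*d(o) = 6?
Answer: √2935190 ≈ 1713.2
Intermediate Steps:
d(o) = 1 (d(o) = (⅙)*6 = 1)
C(m) = ¼ - m/4 (C(m) = m*(-¼) + 1*(¼) = -m/4 + ¼ = ¼ - m/4)
M(Y) = (4 + Y)²*(7 + Y)² (M(Y) = ((¼ - ¼*1) + (Y + 7)*(Y + 4))² = ((¼ - ¼) + (7 + Y)*(4 + Y))² = (0 + (4 + Y)*(7 + Y))² = ((4 + Y)*(7 + Y))² = (4 + Y)²*(7 + Y)²)
√(-23210 + M(-47)) = √(-23210 + (28 + (-47)² + 11*(-47))²) = √(-23210 + (28 + 2209 - 517)²) = √(-23210 + 1720²) = √(-23210 + 2958400) = √2935190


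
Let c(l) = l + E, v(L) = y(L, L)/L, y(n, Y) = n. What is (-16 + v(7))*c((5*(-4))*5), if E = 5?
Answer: 1425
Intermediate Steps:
v(L) = 1 (v(L) = L/L = 1)
c(l) = 5 + l (c(l) = l + 5 = 5 + l)
(-16 + v(7))*c((5*(-4))*5) = (-16 + 1)*(5 + (5*(-4))*5) = -15*(5 - 20*5) = -15*(5 - 100) = -15*(-95) = 1425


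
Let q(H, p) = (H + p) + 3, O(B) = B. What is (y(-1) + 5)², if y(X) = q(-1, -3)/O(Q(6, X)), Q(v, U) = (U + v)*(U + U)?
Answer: 2601/100 ≈ 26.010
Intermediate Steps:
Q(v, U) = 2*U*(U + v) (Q(v, U) = (U + v)*(2*U) = 2*U*(U + v))
q(H, p) = 3 + H + p
y(X) = -1/(2*X*(6 + X)) (y(X) = (3 - 1 - 3)/((2*X*(X + 6))) = -1/(2*X*(6 + X)))
(y(-1) + 5)² = (-½/(-1*(6 - 1)) + 5)² = (-½*(-1)/5 + 5)² = (-½*(-1)*⅕ + 5)² = (⅒ + 5)² = (51/10)² = 2601/100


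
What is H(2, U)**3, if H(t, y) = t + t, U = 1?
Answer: 64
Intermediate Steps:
H(t, y) = 2*t
H(2, U)**3 = (2*2)**3 = 4**3 = 64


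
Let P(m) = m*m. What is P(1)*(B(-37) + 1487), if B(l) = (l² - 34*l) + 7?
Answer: 4121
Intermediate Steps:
B(l) = 7 + l² - 34*l
P(m) = m²
P(1)*(B(-37) + 1487) = 1²*((7 + (-37)² - 34*(-37)) + 1487) = 1*((7 + 1369 + 1258) + 1487) = 1*(2634 + 1487) = 1*4121 = 4121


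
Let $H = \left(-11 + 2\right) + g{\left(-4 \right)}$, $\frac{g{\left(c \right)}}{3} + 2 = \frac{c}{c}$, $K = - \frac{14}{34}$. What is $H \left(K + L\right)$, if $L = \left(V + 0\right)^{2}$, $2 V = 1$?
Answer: $\frac{33}{17} \approx 1.9412$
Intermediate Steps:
$K = - \frac{7}{17}$ ($K = \left(-14\right) \frac{1}{34} = - \frac{7}{17} \approx -0.41176$)
$V = \frac{1}{2}$ ($V = \frac{1}{2} \cdot 1 = \frac{1}{2} \approx 0.5$)
$g{\left(c \right)} = -3$ ($g{\left(c \right)} = -6 + 3 \frac{c}{c} = -6 + 3 \cdot 1 = -6 + 3 = -3$)
$L = \frac{1}{4}$ ($L = \left(\frac{1}{2} + 0\right)^{2} = \left(\frac{1}{2}\right)^{2} = \frac{1}{4} \approx 0.25$)
$H = -12$ ($H = \left(-11 + 2\right) - 3 = -9 - 3 = -12$)
$H \left(K + L\right) = - 12 \left(- \frac{7}{17} + \frac{1}{4}\right) = \left(-12\right) \left(- \frac{11}{68}\right) = \frac{33}{17}$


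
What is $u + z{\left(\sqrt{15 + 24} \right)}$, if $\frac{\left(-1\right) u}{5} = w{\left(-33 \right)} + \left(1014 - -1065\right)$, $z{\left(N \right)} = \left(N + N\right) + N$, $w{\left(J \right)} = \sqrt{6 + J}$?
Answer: $-10395 + 3 \sqrt{39} - 15 i \sqrt{3} \approx -10376.0 - 25.981 i$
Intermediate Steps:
$z{\left(N \right)} = 3 N$ ($z{\left(N \right)} = 2 N + N = 3 N$)
$u = -10395 - 15 i \sqrt{3}$ ($u = - 5 \left(\sqrt{6 - 33} + \left(1014 - -1065\right)\right) = - 5 \left(\sqrt{-27} + \left(1014 + 1065\right)\right) = - 5 \left(3 i \sqrt{3} + 2079\right) = - 5 \left(2079 + 3 i \sqrt{3}\right) = -10395 - 15 i \sqrt{3} \approx -10395.0 - 25.981 i$)
$u + z{\left(\sqrt{15 + 24} \right)} = \left(-10395 - 15 i \sqrt{3}\right) + 3 \sqrt{15 + 24} = \left(-10395 - 15 i \sqrt{3}\right) + 3 \sqrt{39} = -10395 + 3 \sqrt{39} - 15 i \sqrt{3}$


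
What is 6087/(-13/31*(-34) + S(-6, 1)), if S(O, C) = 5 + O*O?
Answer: 62899/571 ≈ 110.16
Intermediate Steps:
S(O, C) = 5 + O²
6087/(-13/31*(-34) + S(-6, 1)) = 6087/(-13/31*(-34) + (5 + (-6)²)) = 6087/(-13*1/31*(-34) + (5 + 36)) = 6087/(-13/31*(-34) + 41) = 6087/(442/31 + 41) = 6087/(1713/31) = 6087*(31/1713) = 62899/571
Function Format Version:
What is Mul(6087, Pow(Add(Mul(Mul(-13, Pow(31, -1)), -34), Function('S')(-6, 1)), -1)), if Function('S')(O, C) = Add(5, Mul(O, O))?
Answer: Rational(62899, 571) ≈ 110.16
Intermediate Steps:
Function('S')(O, C) = Add(5, Pow(O, 2))
Mul(6087, Pow(Add(Mul(Mul(-13, Pow(31, -1)), -34), Function('S')(-6, 1)), -1)) = Mul(6087, Pow(Add(Mul(Mul(-13, Pow(31, -1)), -34), Add(5, Pow(-6, 2))), -1)) = Mul(6087, Pow(Add(Mul(Mul(-13, Rational(1, 31)), -34), Add(5, 36)), -1)) = Mul(6087, Pow(Add(Mul(Rational(-13, 31), -34), 41), -1)) = Mul(6087, Pow(Add(Rational(442, 31), 41), -1)) = Mul(6087, Pow(Rational(1713, 31), -1)) = Mul(6087, Rational(31, 1713)) = Rational(62899, 571)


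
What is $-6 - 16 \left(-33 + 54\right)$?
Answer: $-342$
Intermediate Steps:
$-6 - 16 \left(-33 + 54\right) = -6 - 336 = -342$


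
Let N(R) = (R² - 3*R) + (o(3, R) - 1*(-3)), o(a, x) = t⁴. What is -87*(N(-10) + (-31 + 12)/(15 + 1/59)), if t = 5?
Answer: -58330629/886 ≈ -65836.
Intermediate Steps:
o(a, x) = 625 (o(a, x) = 5⁴ = 625)
N(R) = 628 + R² - 3*R (N(R) = (R² - 3*R) + (625 - 1*(-3)) = (R² - 3*R) + (625 + 3) = (R² - 3*R) + 628 = 628 + R² - 3*R)
-87*(N(-10) + (-31 + 12)/(15 + 1/59)) = -87*((628 + (-10)² - 3*(-10)) + (-31 + 12)/(15 + 1/59)) = -87*((628 + 100 + 30) - 19/(15 + 1/59)) = -87*(758 - 19/886/59) = -87*(758 - 19*59/886) = -87*(758 - 1121/886) = -87*670467/886 = -58330629/886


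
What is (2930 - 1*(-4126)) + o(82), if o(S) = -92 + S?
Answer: 7046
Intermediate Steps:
(2930 - 1*(-4126)) + o(82) = (2930 - 1*(-4126)) + (-92 + 82) = (2930 + 4126) - 10 = 7056 - 10 = 7046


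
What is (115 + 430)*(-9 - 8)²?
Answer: 157505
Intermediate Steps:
(115 + 430)*(-9 - 8)² = 545*(-17)² = 545*289 = 157505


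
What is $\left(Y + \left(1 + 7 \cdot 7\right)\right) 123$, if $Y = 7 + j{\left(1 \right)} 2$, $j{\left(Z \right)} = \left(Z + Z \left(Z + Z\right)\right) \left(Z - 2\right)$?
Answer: $6273$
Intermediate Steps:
$j{\left(Z \right)} = \left(-2 + Z\right) \left(Z + 2 Z^{2}\right)$ ($j{\left(Z \right)} = \left(Z + Z 2 Z\right) \left(-2 + Z\right) = \left(Z + 2 Z^{2}\right) \left(-2 + Z\right) = \left(-2 + Z\right) \left(Z + 2 Z^{2}\right)$)
$Y = 1$ ($Y = 7 + 1 \left(-2 - 3 + 2 \cdot 1^{2}\right) 2 = 7 + 1 \left(-2 - 3 + 2 \cdot 1\right) 2 = 7 + 1 \left(-2 - 3 + 2\right) 2 = 7 + 1 \left(-3\right) 2 = 7 - 6 = 1$)
$\left(Y + \left(1 + 7 \cdot 7\right)\right) 123 = \left(1 + \left(1 + 7 \cdot 7\right)\right) 123 = \left(1 + \left(1 + 49\right)\right) 123 = \left(1 + 50\right) 123 = 51 \cdot 123 = 6273$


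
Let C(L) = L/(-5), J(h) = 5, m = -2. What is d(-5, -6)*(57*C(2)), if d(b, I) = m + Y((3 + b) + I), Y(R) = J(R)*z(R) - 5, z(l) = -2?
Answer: 1938/5 ≈ 387.60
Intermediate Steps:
Y(R) = -15 (Y(R) = 5*(-2) - 5 = -10 - 5 = -15)
d(b, I) = -17 (d(b, I) = -2 - 15 = -17)
C(L) = -L/5 (C(L) = L*(-⅕) = -L/5)
d(-5, -6)*(57*C(2)) = -969*(-⅕*2) = -969*(-2)/5 = -17*(-114/5) = 1938/5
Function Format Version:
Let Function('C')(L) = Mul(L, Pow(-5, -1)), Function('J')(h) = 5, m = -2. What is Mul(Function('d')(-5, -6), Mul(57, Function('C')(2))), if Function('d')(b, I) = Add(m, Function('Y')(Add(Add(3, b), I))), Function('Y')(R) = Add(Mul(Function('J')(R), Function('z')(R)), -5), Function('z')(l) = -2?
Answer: Rational(1938, 5) ≈ 387.60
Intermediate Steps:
Function('Y')(R) = -15 (Function('Y')(R) = Add(Mul(5, -2), -5) = Add(-10, -5) = -15)
Function('d')(b, I) = -17 (Function('d')(b, I) = Add(-2, -15) = -17)
Function('C')(L) = Mul(Rational(-1, 5), L) (Function('C')(L) = Mul(L, Rational(-1, 5)) = Mul(Rational(-1, 5), L))
Mul(Function('d')(-5, -6), Mul(57, Function('C')(2))) = Mul(-17, Mul(57, Mul(Rational(-1, 5), 2))) = Mul(-17, Mul(57, Rational(-2, 5))) = Mul(-17, Rational(-114, 5)) = Rational(1938, 5)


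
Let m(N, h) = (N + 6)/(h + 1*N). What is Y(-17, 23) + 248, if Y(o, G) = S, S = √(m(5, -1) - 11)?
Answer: 248 + I*√33/2 ≈ 248.0 + 2.8723*I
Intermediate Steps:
m(N, h) = (6 + N)/(N + h) (m(N, h) = (6 + N)/(h + N) = (6 + N)/(N + h))
S = I*√33/2 (S = √((6 + 5)/(5 - 1) - 11) = √(11/4 - 11) = √(-33/4) = I*√33/2 ≈ 2.8723*I)
Y(o, G) = I*√33/2
Y(-17, 23) + 248 = I*√33/2 + 248 = 248 + I*√33/2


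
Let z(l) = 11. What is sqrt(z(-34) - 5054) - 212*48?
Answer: -10176 + 41*I*sqrt(3) ≈ -10176.0 + 71.014*I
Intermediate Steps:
sqrt(z(-34) - 5054) - 212*48 = sqrt(11 - 5054) - 212*48 = sqrt(-5043) - 1*10176 = 41*I*sqrt(3) - 10176 = -10176 + 41*I*sqrt(3)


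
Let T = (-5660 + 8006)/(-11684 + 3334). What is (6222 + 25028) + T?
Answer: 130467577/4175 ≈ 31250.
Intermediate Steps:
T = -1173/4175 (T = 2346/(-8350) = 2346*(-1/8350) = -1173/4175 ≈ -0.28096)
(6222 + 25028) + T = (6222 + 25028) - 1173/4175 = 31250 - 1173/4175 = 130467577/4175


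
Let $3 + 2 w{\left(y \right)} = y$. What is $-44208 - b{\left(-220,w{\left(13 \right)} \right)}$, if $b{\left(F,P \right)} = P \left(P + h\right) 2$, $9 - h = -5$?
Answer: $-44398$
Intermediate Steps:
$h = 14$ ($h = 9 - -5 = 9 + 5 = 14$)
$w{\left(y \right)} = - \frac{3}{2} + \frac{y}{2}$
$b{\left(F,P \right)} = 2 P \left(14 + P\right)$ ($b{\left(F,P \right)} = P \left(P + 14\right) 2 = P \left(14 + P\right) 2 = 2 P \left(14 + P\right)$)
$-44208 - b{\left(-220,w{\left(13 \right)} \right)} = -44208 - 2 \left(- \frac{3}{2} + \frac{1}{2} \cdot 13\right) \left(14 + \left(- \frac{3}{2} + \frac{1}{2} \cdot 13\right)\right) = -44208 - 2 \left(- \frac{3}{2} + \frac{13}{2}\right) \left(14 + \left(- \frac{3}{2} + \frac{13}{2}\right)\right) = -44208 - 2 \cdot 5 \left(14 + 5\right) = -44208 - 2 \cdot 5 \cdot 19 = -44208 - 190 = -44398$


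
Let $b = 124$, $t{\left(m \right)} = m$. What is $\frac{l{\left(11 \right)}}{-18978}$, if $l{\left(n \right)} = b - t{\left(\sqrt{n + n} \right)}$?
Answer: $- \frac{62}{9489} + \frac{\sqrt{22}}{18978} \approx -0.0062867$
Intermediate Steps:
$l{\left(n \right)} = 124 - \sqrt{2} \sqrt{n}$ ($l{\left(n \right)} = 124 - \sqrt{n + n} = 124 - \sqrt{2 n} = 124 - \sqrt{2} \sqrt{n}$)
$\frac{l{\left(11 \right)}}{-18978} = \frac{124 - \sqrt{2} \sqrt{11}}{-18978} = \left(124 - \sqrt{22}\right) \left(- \frac{1}{18978}\right) = - \frac{62}{9489} + \frac{\sqrt{22}}{18978}$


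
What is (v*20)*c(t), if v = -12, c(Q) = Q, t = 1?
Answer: -240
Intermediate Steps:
(v*20)*c(t) = -12*20*1 = -240*1 = -240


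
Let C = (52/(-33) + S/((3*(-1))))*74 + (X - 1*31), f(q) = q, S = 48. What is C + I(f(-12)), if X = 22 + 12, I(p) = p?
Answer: -43217/33 ≈ -1309.6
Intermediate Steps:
X = 34
C = -42821/33 (C = (52/(-33) + 48/((3*(-1))))*74 + (34 - 1*31) = (52*(-1/33) + 48/(-3))*74 + (34 - 31) = (-52/33 + 48*(-1/3))*74 + 3 = (-52/33 - 16)*74 + 3 = -580/33*74 + 3 = -42920/33 + 3 = -42821/33 ≈ -1297.6)
C + I(f(-12)) = -42821/33 - 12 = -43217/33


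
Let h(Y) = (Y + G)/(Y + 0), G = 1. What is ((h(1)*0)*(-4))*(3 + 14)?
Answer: 0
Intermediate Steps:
h(Y) = (1 + Y)/Y (h(Y) = (Y + 1)/(Y + 0) = (1 + Y)/Y)
((h(1)*0)*(-4))*(3 + 14) = ((((1 + 1)/1)*0)*(-4))*(3 + 14) = (((1*2)*0)*(-4))*17 = ((2*0)*(-4))*17 = (0*(-4))*17 = 0*17 = 0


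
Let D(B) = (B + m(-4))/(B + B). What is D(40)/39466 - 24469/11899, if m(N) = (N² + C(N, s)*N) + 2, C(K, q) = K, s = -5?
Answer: -38627301897/18784237360 ≈ -2.0564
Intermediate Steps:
m(N) = 2 + 2*N² (m(N) = (N² + N*N) + 2 = (N² + N²) + 2 = 2*N² + 2 = 2 + 2*N²)
D(B) = (34 + B)/(2*B) (D(B) = (B + (2 + 2*(-4)²))/(B + B) = (B + (2 + 2*16))/((2*B)) = (B + (2 + 32))*(1/(2*B)) = (B + 34)*(1/(2*B)) = (34 + B)*(1/(2*B)) = (34 + B)/(2*B))
D(40)/39466 - 24469/11899 = ((½)*(34 + 40)/40)/39466 - 24469/11899 = ((½)*(1/40)*74)*(1/39466) - 24469*1/11899 = (37/40)*(1/39466) - 24469/11899 = 37/1578640 - 24469/11899 = -38627301897/18784237360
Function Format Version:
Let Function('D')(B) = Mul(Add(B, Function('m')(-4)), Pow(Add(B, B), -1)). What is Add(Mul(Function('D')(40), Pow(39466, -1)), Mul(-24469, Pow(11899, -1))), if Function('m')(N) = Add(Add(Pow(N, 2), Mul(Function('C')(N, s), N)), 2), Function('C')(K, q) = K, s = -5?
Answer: Rational(-38627301897, 18784237360) ≈ -2.0564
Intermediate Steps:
Function('m')(N) = Add(2, Mul(2, Pow(N, 2))) (Function('m')(N) = Add(Add(Pow(N, 2), Mul(N, N)), 2) = Add(Add(Pow(N, 2), Pow(N, 2)), 2) = Add(Mul(2, Pow(N, 2)), 2) = Add(2, Mul(2, Pow(N, 2))))
Function('D')(B) = Mul(Rational(1, 2), Pow(B, -1), Add(34, B)) (Function('D')(B) = Mul(Add(B, Add(2, Mul(2, Pow(-4, 2)))), Pow(Add(B, B), -1)) = Mul(Add(B, Add(2, Mul(2, 16))), Pow(Mul(2, B), -1)) = Mul(Add(B, Add(2, 32)), Mul(Rational(1, 2), Pow(B, -1))) = Mul(Add(B, 34), Mul(Rational(1, 2), Pow(B, -1))) = Mul(Add(34, B), Mul(Rational(1, 2), Pow(B, -1))) = Mul(Rational(1, 2), Pow(B, -1), Add(34, B)))
Add(Mul(Function('D')(40), Pow(39466, -1)), Mul(-24469, Pow(11899, -1))) = Add(Mul(Mul(Rational(1, 2), Pow(40, -1), Add(34, 40)), Pow(39466, -1)), Mul(-24469, Pow(11899, -1))) = Add(Mul(Mul(Rational(1, 2), Rational(1, 40), 74), Rational(1, 39466)), Mul(-24469, Rational(1, 11899))) = Add(Mul(Rational(37, 40), Rational(1, 39466)), Rational(-24469, 11899)) = Add(Rational(37, 1578640), Rational(-24469, 11899)) = Rational(-38627301897, 18784237360)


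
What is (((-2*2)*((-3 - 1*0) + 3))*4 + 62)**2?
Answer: 3844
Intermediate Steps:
(((-2*2)*((-3 - 1*0) + 3))*4 + 62)**2 = (-4*((-3 + 0) + 3)*4 + 62)**2 = (-4*(-3 + 3)*4 + 62)**2 = (-4*0*4 + 62)**2 = (0*4 + 62)**2 = (0 + 62)**2 = 62**2 = 3844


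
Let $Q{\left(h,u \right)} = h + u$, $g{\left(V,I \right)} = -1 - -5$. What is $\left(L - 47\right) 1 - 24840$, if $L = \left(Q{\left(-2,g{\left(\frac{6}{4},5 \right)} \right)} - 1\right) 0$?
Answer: $-24887$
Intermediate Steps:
$g{\left(V,I \right)} = 4$ ($g{\left(V,I \right)} = -1 + 5 = 4$)
$L = 0$ ($L = \left(\left(-2 + 4\right) - 1\right) 0 = \left(2 - 1\right) 0 = 1 \cdot 0 = 0$)
$\left(L - 47\right) 1 - 24840 = \left(0 - 47\right) 1 - 24840 = \left(-47\right) 1 - 24840 = -47 - 24840 = -24887$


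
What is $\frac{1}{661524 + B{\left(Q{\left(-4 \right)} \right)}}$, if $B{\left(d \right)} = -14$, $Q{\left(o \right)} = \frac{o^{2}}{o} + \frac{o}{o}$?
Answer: $\frac{1}{661510} \approx 1.5117 \cdot 10^{-6}$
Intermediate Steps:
$Q{\left(o \right)} = 1 + o$ ($Q{\left(o \right)} = o + 1 = 1 + o$)
$\frac{1}{661524 + B{\left(Q{\left(-4 \right)} \right)}} = \frac{1}{661524 - 14} = \frac{1}{661510}$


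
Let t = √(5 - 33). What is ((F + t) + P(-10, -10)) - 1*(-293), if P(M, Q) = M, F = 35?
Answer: 318 + 2*I*√7 ≈ 318.0 + 5.2915*I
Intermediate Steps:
t = 2*I*√7 (t = √(-28) = 2*I*√7 ≈ 5.2915*I)
((F + t) + P(-10, -10)) - 1*(-293) = ((35 + 2*I*√7) - 10) - 1*(-293) = (25 + 2*I*√7) + 293 = 318 + 2*I*√7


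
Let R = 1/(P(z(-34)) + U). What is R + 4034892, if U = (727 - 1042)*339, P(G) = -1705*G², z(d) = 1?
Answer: 437745433079/108490 ≈ 4.0349e+6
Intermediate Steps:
U = -106785 (U = -315*339 = -106785)
R = -1/108490 (R = 1/(-1705*1² - 106785) = 1/(-1705*1 - 106785) = 1/(-1705 - 106785) = 1/(-108490) = -1/108490 ≈ -9.2174e-6)
R + 4034892 = -1/108490 + 4034892 = 437745433079/108490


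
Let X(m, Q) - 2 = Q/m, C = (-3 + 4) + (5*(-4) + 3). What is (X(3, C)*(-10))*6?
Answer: 200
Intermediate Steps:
C = -16 (C = 1 + (-20 + 3) = 1 - 17 = -16)
X(m, Q) = 2 + Q/m
(X(3, C)*(-10))*6 = ((2 - 16/3)*(-10))*6 = -10/3*(-10)*6 = (100/3)*6 = 200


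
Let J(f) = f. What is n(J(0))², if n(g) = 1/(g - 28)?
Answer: 1/784 ≈ 0.0012755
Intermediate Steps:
n(g) = 1/(-28 + g)
n(J(0))² = (1/(-28 + 0))² = (1/(-28))² = (-1/28)² = 1/784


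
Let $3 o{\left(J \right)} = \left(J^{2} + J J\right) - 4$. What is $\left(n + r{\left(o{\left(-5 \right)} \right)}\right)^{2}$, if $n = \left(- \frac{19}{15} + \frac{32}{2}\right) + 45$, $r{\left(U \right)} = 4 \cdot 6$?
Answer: $\frac{1577536}{225} \approx 7011.3$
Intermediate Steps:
$o{\left(J \right)} = - \frac{4}{3} + \frac{2 J^{2}}{3}$ ($o{\left(J \right)} = \frac{\left(J^{2} + J J\right) - 4}{3} = \frac{\left(J^{2} + J^{2}\right) - 4}{3} = \frac{2 J^{2} - 4}{3} = \frac{-4 + 2 J^{2}}{3} = - \frac{4}{3} + \frac{2 J^{2}}{3}$)
$r{\left(U \right)} = 24$
$n = \frac{896}{15}$ ($n = \left(\left(-19\right) \frac{1}{15} + 32 \cdot \frac{1}{2}\right) + 45 = \left(- \frac{19}{15} + 16\right) + 45 = \frac{221}{15} + 45 = \frac{896}{15} \approx 59.733$)
$\left(n + r{\left(o{\left(-5 \right)} \right)}\right)^{2} = \left(\frac{896}{15} + 24\right)^{2} = \left(\frac{1256}{15}\right)^{2} = \frac{1577536}{225}$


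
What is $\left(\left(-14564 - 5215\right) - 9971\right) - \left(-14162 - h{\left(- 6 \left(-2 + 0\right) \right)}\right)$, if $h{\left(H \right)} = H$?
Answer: $-15576$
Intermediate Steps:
$\left(\left(-14564 - 5215\right) - 9971\right) - \left(-14162 - h{\left(- 6 \left(-2 + 0\right) \right)}\right) = \left(\left(-14564 - 5215\right) - 9971\right) - \left(-14162 - - 6 \left(-2 + 0\right)\right) = \left(\left(-14564 - 5215\right) - 9971\right) - \left(-14162 - \left(-6\right) \left(-2\right)\right) = \left(-19779 - 9971\right) - \left(-14162 - 12\right) = -29750 - \left(-14162 - 12\right) = -29750 - -14174 = -29750 + 14174 = -15576$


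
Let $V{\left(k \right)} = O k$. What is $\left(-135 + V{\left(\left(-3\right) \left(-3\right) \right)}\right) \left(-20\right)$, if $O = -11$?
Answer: $4680$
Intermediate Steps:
$V{\left(k \right)} = - 11 k$
$\left(-135 + V{\left(\left(-3\right) \left(-3\right) \right)}\right) \left(-20\right) = \left(-135 - 11 \left(\left(-3\right) \left(-3\right)\right)\right) \left(-20\right) = \left(-135 - 99\right) \left(-20\right) = \left(-234\right) \left(-20\right) = 4680$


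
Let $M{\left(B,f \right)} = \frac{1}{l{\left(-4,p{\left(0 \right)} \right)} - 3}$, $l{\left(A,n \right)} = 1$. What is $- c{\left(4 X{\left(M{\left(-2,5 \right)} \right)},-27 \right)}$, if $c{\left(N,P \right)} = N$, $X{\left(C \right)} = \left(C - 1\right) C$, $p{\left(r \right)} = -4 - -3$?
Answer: $-3$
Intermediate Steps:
$p{\left(r \right)} = -1$ ($p{\left(r \right)} = -4 + 3 = -1$)
$M{\left(B,f \right)} = - \frac{1}{2}$ ($M{\left(B,f \right)} = \frac{1}{1 - 3} = \frac{1}{-2} = - \frac{1}{2}$)
$X{\left(C \right)} = C \left(-1 + C\right)$ ($X{\left(C \right)} = \left(-1 + C\right) C = C \left(-1 + C\right)$)
$- c{\left(4 X{\left(M{\left(-2,5 \right)} \right)},-27 \right)} = - 4 \left(- \frac{-1 - \frac{1}{2}}{2}\right) = - 4 \left(\left(- \frac{1}{2}\right) \left(- \frac{3}{2}\right)\right) = - \frac{4 \cdot 3}{4} = \left(-1\right) 3 = -3$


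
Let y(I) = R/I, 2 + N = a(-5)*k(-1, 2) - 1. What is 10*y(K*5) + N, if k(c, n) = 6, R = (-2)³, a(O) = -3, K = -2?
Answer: -13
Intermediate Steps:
R = -8
N = -21 (N = -2 + (-3*6 - 1) = -2 + (-18 - 1) = -2 - 19 = -21)
y(I) = -8/I
10*y(K*5) + N = 10*(-8/((-2*5))) - 21 = 10*(-8/(-10)) - 21 = 10*(-8*(-⅒)) - 21 = 10*(⅘) - 21 = 8 - 21 = -13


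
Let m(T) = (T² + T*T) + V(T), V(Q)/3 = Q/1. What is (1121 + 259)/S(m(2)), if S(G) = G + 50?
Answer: 345/16 ≈ 21.563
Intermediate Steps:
V(Q) = 3*Q (V(Q) = 3*(Q/1) = 3*(Q*1) = 3*Q)
m(T) = 2*T² + 3*T (m(T) = (T² + T*T) + 3*T = (T² + T²) + 3*T = 2*T² + 3*T)
S(G) = 50 + G
(1121 + 259)/S(m(2)) = (1121 + 259)/(50 + 2*(3 + 2*2)) = 1380/(50 + 2*(3 + 4)) = 1380/(50 + 2*7) = 1380/(50 + 14) = 1380/64 = 1380*(1/64) = 345/16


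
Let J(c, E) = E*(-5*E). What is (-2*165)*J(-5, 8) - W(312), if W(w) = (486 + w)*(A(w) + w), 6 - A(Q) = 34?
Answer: -121032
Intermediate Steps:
A(Q) = -28 (A(Q) = 6 - 1*34 = 6 - 34 = -28)
J(c, E) = -5*E²
W(w) = (-28 + w)*(486 + w) (W(w) = (486 + w)*(-28 + w) = (-28 + w)*(486 + w))
(-2*165)*J(-5, 8) - W(312) = (-2*165)*(-5*8²) - (-13608 + 312² + 458*312) = -(-1650)*64 - (-13608 + 97344 + 142896) = -330*(-320) - 1*226632 = 105600 - 226632 = -121032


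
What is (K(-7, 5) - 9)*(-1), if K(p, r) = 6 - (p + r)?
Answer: 1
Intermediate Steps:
K(p, r) = 6 - p - r (K(p, r) = 6 + (-p - r) = 6 - p - r)
(K(-7, 5) - 9)*(-1) = ((6 - 1*(-7) - 1*5) - 9)*(-1) = ((6 + 7 - 5) - 9)*(-1) = (8 - 9)*(-1) = -1*(-1) = 1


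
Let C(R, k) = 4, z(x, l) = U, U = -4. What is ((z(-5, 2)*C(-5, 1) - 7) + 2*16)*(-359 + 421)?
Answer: 558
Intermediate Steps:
z(x, l) = -4
((z(-5, 2)*C(-5, 1) - 7) + 2*16)*(-359 + 421) = ((-4*4 - 7) + 2*16)*(-359 + 421) = ((-16 - 7) + 32)*62 = (-23 + 32)*62 = 9*62 = 558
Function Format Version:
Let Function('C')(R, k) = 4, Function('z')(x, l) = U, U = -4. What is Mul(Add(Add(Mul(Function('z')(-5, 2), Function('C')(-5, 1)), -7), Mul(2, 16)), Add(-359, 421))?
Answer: 558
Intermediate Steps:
Function('z')(x, l) = -4
Mul(Add(Add(Mul(Function('z')(-5, 2), Function('C')(-5, 1)), -7), Mul(2, 16)), Add(-359, 421)) = Mul(Add(Add(Mul(-4, 4), -7), Mul(2, 16)), Add(-359, 421)) = Mul(Add(Add(-16, -7), 32), 62) = Mul(Add(-23, 32), 62) = Mul(9, 62) = 558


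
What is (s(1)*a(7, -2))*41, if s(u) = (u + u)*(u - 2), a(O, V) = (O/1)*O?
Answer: -4018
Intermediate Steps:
a(O, V) = O² (a(O, V) = (O*1)*O = O*O = O²)
s(u) = 2*u*(-2 + u) (s(u) = (2*u)*(-2 + u) = 2*u*(-2 + u))
(s(1)*a(7, -2))*41 = ((2*1*(-2 + 1))*7²)*41 = ((2*1*(-1))*49)*41 = -2*49*41 = -98*41 = -4018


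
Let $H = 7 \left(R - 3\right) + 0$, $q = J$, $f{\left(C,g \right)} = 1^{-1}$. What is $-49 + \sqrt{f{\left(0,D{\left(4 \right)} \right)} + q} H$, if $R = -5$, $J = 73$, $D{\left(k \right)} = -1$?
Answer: $-49 - 56 \sqrt{74} \approx -530.73$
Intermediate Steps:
$f{\left(C,g \right)} = 1$
$q = 73$
$H = -56$ ($H = 7 \left(-5 - 3\right) + 0 = 7 \left(-8\right) + 0 = -56 + 0 = -56$)
$-49 + \sqrt{f{\left(0,D{\left(4 \right)} \right)} + q} H = -49 + \sqrt{1 + 73} \left(-56\right) = -49 + \sqrt{74} \left(-56\right) = -49 - 56 \sqrt{74}$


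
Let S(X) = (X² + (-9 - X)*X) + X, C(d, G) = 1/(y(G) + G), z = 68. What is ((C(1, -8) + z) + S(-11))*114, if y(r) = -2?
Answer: 88863/5 ≈ 17773.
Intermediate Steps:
C(d, G) = 1/(-2 + G)
S(X) = X + X² + X*(-9 - X) (S(X) = (X² + X*(-9 - X)) + X = X + X² + X*(-9 - X))
((C(1, -8) + z) + S(-11))*114 = ((1/(-2 - 8) + 68) - 8*(-11))*114 = ((1/(-10) + 68) + 88)*114 = ((-⅒ + 68) + 88)*114 = (679/10 + 88)*114 = (1559/10)*114 = 88863/5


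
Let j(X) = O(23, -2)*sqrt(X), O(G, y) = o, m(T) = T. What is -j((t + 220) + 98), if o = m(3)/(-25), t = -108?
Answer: 3*sqrt(210)/25 ≈ 1.7390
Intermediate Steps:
o = -3/25 (o = 3/(-25) = 3*(-1/25) = -3/25 ≈ -0.12000)
O(G, y) = -3/25
j(X) = -3*sqrt(X)/25
-j((t + 220) + 98) = -(-3)*sqrt((-108 + 220) + 98)/25 = -(-3)*sqrt(112 + 98)/25 = -(-3)*sqrt(210)/25 = 3*sqrt(210)/25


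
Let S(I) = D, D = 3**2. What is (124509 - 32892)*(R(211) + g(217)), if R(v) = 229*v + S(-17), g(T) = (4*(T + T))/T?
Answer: 4428399312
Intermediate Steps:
D = 9
S(I) = 9
g(T) = 8 (g(T) = (4*(2*T))/T = (8*T)/T = 8)
R(v) = 9 + 229*v (R(v) = 229*v + 9 = 9 + 229*v)
(124509 - 32892)*(R(211) + g(217)) = (124509 - 32892)*((9 + 229*211) + 8) = 91617*((9 + 48319) + 8) = 91617*(48328 + 8) = 91617*48336 = 4428399312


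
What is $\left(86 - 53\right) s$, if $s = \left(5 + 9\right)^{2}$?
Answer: $6468$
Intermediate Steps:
$s = 196$ ($s = 14^{2} = 196$)
$\left(86 - 53\right) s = \left(86 - 53\right) 196 = 33 \cdot 196 = 6468$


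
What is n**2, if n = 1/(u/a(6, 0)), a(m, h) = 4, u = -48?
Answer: 1/144 ≈ 0.0069444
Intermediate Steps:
n = -1/12 (n = 1/(-48/4) = 1/(-48*1/4) = 1/(-12) = -1/12 ≈ -0.083333)
n**2 = (-1/12)**2 = 1/144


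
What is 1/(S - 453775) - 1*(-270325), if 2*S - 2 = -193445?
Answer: 297625932723/1100993 ≈ 2.7033e+5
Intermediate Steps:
S = -193443/2 (S = 1 + (½)*(-193445) = 1 - 193445/2 = -193443/2 ≈ -96722.)
1/(S - 453775) - 1*(-270325) = 1/(-193443/2 - 453775) - 1*(-270325) = 1/(-1100993/2) + 270325 = -2/1100993 + 270325 = 297625932723/1100993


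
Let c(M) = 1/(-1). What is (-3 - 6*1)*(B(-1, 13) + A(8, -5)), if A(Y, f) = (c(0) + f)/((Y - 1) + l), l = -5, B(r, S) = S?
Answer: -90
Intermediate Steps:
c(M) = -1
A(Y, f) = (-1 + f)/(-6 + Y) (A(Y, f) = (-1 + f)/((Y - 1) - 5) = (-1 + f)/((-1 + Y) - 5) = (-1 + f)/(-6 + Y))
(-3 - 6*1)*(B(-1, 13) + A(8, -5)) = (-3 - 6*1)*(13 + (-1 - 5)/(-6 + 8)) = (-3 - 6)*(13 - 6/2) = -9*(13 + (½)*(-6)) = -9*(13 - 3) = -9*10 = -90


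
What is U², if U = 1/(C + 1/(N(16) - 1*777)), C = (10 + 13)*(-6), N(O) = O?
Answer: 579121/11028990361 ≈ 5.2509e-5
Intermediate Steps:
C = -138 (C = 23*(-6) = -138)
U = -761/105019 (U = 1/(-138 + 1/(16 - 1*777)) = 1/(-138 + 1/(16 - 777)) = 1/(-138 + 1/(-761)) = 1/(-138 - 1/761) = 1/(-105019/761) = -761/105019 ≈ -0.0072463)
U² = (-761/105019)² = 579121/11028990361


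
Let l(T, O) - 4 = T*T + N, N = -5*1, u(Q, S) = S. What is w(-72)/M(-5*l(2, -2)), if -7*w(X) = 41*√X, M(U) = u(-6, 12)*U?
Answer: 41*I*√2/210 ≈ 0.27611*I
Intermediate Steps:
N = -5
l(T, O) = -1 + T² (l(T, O) = 4 + (T*T - 5) = 4 + (T² - 5) = 4 + (-5 + T²) = -1 + T²)
M(U) = 12*U
w(X) = -41*√X/7
w(-72)/M(-5*l(2, -2)) = (-246*I*√2/7)/((12*(-5*(-1 + 2²)))) = (-246*I*√2/7)/((12*(-5*(-1 + 4)))) = (-246*I*√2/7)/((12*(-5*3))) = (-246*I*√2/7)/((12*(-15))) = -246*I*√2/7/(-180) = -246*I*√2/7*(-1/180) = 41*I*√2/210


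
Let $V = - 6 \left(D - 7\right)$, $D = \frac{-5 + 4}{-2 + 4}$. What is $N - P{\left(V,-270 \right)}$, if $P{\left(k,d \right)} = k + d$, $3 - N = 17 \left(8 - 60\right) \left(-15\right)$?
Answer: $-13032$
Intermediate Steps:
$D = - \frac{1}{2} \approx -0.5$
$V = 45$ ($V = - 6 \left(- \frac{1}{2} - 7\right) = \left(-6\right) \left(- \frac{15}{2}\right) = 45$)
$N = -13257$ ($N = 3 - 17 \left(8 - 60\right) \left(-15\right) = 3 - 17 \left(-52\right) \left(-15\right) = 3 - \left(-884\right) \left(-15\right) = 3 - 13260 = -13257$)
$P{\left(k,d \right)} = d + k$
$N - P{\left(V,-270 \right)} = -13257 - \left(-270 + 45\right) = -13257 - -225 = -13257 + 225 = -13032$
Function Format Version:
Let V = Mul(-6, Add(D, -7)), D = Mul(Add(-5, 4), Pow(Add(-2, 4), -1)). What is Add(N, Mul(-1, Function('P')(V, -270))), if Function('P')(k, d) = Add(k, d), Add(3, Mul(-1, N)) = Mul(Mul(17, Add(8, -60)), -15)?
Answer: -13032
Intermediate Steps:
D = Rational(-1, 2) (D = Mul(-1, Pow(2, -1)) = Mul(-1, Rational(1, 2)) = Rational(-1, 2) ≈ -0.50000)
V = 45 (V = Mul(-6, Add(Rational(-1, 2), -7)) = Mul(-6, Rational(-15, 2)) = 45)
N = -13257 (N = Add(3, Mul(-1, Mul(Mul(17, Add(8, -60)), -15))) = Add(3, Mul(-1, Mul(Mul(17, -52), -15))) = Add(3, Mul(-1, Mul(-884, -15))) = Add(3, Mul(-1, 13260)) = Add(3, -13260) = -13257)
Function('P')(k, d) = Add(d, k)
Add(N, Mul(-1, Function('P')(V, -270))) = Add(-13257, Mul(-1, Add(-270, 45))) = Add(-13257, Mul(-1, -225)) = Add(-13257, 225) = -13032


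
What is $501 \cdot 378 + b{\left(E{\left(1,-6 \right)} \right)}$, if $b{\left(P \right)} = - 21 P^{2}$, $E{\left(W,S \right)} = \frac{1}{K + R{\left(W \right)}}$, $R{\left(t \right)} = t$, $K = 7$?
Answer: $\frac{12120171}{64} \approx 1.8938 \cdot 10^{5}$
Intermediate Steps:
$E{\left(W,S \right)} = \frac{1}{7 + W}$
$501 \cdot 378 + b{\left(E{\left(1,-6 \right)} \right)} = 501 \cdot 378 - 21 \left(\frac{1}{7 + 1}\right)^{2} = 189378 - 21 \left(\frac{1}{8}\right)^{2} = 189378 - \frac{21}{64} = \frac{12120171}{64}$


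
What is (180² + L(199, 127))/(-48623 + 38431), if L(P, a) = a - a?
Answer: -2025/637 ≈ -3.1790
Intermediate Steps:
L(P, a) = 0
(180² + L(199, 127))/(-48623 + 38431) = (180² + 0)/(-48623 + 38431) = (32400 + 0)/(-10192) = 32400*(-1/10192) = -2025/637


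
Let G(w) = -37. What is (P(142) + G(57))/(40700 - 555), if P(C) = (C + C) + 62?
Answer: 309/40145 ≈ 0.0076971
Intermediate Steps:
P(C) = 62 + 2*C (P(C) = 2*C + 62 = 62 + 2*C)
(P(142) + G(57))/(40700 - 555) = ((62 + 2*142) - 37)/(40700 - 555) = ((62 + 284) - 37)/40145 = (346 - 37)*(1/40145) = 309*(1/40145) = 309/40145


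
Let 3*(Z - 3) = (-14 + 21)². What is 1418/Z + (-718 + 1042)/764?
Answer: 408606/5539 ≈ 73.769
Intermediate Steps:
Z = 58/3 (Z = 3 + (-14 + 21)²/3 = 3 + (⅓)*7² = 3 + (⅓)*49 = 3 + 49/3 = 58/3 ≈ 19.333)
1418/Z + (-718 + 1042)/764 = 1418/(58/3) + (-718 + 1042)/764 = 1418*(3/58) + 324*(1/764) = 2127/29 + 81/191 = 408606/5539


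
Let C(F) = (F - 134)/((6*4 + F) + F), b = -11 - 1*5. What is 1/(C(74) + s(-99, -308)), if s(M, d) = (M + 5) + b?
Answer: -43/4745 ≈ -0.0090622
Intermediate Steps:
b = -16 (b = -11 - 5 = -16)
s(M, d) = -11 + M (s(M, d) = (M + 5) - 16 = (5 + M) - 16 = -11 + M)
C(F) = (-134 + F)/(24 + 2*F) (C(F) = (-134 + F)/((24 + F) + F) = (-134 + F)/(24 + 2*F))
1/(C(74) + s(-99, -308)) = 1/((-134 + 74)/(2*(12 + 74)) + (-11 - 99)) = 1/((½)*(-60)/86 - 110) = 1/((½)*(1/86)*(-60) - 110) = 1/(-15/43 - 110) = 1/(-4745/43) = -43/4745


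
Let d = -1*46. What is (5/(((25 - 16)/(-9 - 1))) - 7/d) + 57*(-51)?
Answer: -1205735/414 ≈ -2912.4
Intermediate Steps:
d = -46
(5/(((25 - 16)/(-9 - 1))) - 7/d) + 57*(-51) = (5/(((25 - 16)/(-9 - 1))) - 7/(-46)) + 57*(-51) = (5/((9/(-10))) - 7*(-1/46)) - 2907 = (5/((9*(-⅒))) + 7/46) - 2907 = (5/(-9/10) + 7/46) - 2907 = (5*(-10/9) + 7/46) - 2907 = (-50/9 + 7/46) - 2907 = -2237/414 - 2907 = -1205735/414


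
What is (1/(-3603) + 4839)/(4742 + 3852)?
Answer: 8717458/15482091 ≈ 0.56307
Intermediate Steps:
(1/(-3603) + 4839)/(4742 + 3852) = (-1/3603 + 4839)/8594 = (17434916/3603)*(1/8594) = 8717458/15482091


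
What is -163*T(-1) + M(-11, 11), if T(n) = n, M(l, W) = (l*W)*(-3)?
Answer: 526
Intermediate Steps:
M(l, W) = -3*W*l (M(l, W) = (W*l)*(-3) = -3*W*l)
-163*T(-1) + M(-11, 11) = -163*(-1) - 3*11*(-11) = 163 + 363 = 526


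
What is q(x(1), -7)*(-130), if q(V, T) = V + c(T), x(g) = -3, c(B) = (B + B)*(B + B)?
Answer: -25090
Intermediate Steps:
c(B) = 4*B² (c(B) = (2*B)*(2*B) = 4*B²)
q(V, T) = V + 4*T²
q(x(1), -7)*(-130) = (-3 + 4*(-7)²)*(-130) = (-3 + 4*49)*(-130) = (-3 + 196)*(-130) = 193*(-130) = -25090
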